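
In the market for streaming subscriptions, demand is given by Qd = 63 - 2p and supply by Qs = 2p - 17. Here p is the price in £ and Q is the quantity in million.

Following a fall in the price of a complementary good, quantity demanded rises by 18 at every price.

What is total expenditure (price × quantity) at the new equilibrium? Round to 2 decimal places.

784.00

Initially, 63 - 2p = 2p - 17, so 80 = 4p and p = 20, Q = 23.
After the shift, demand is Qd = 81 - 2p and supply is Qs = 2p - 17.
Setting them equal: 81 - 2p = 2p - 17 → 98 = 4p, so p = 24.5 and Q = 32.
New expenditure = 24.5 × 32 = 784.00.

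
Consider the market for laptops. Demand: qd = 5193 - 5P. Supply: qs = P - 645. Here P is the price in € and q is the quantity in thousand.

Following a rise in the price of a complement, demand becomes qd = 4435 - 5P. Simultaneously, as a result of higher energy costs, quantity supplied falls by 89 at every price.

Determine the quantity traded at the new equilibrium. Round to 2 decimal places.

127.50

Solve the original market: 5193 - 5P = P - 645, hence P = 973 and q = 328.
After the shift, demand is qd = 4435 - 5P and supply is qs = P - 734.
New equilibrium: 4435 - 5P = P - 734 ⇒ 5169 = 6P ⇒ P = 861.5, q = 127.5.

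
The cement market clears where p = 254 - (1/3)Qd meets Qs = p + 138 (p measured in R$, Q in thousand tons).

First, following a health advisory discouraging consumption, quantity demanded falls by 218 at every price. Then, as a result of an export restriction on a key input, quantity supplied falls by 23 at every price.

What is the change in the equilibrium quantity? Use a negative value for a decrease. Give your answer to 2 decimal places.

-71.75

Before the shock: 762 - 3p = p + 138 ⇒ 624 = 4p ⇒ p = 156, Q = 294.
The shock moves the curves to Qd = 544 - 3p and Qs = p + 115.
New equilibrium: 544 - 3p = p + 115 ⇒ 429 = 4p ⇒ p = 107.25, Q = 222.25.
ΔQ = 222.25 − 294 = -71.75.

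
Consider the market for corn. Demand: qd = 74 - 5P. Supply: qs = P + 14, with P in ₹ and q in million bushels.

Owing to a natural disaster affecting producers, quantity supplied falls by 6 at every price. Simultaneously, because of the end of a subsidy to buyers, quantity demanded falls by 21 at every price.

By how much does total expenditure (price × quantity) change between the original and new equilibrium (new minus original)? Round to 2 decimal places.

Initially, 74 - 5P = P + 14, so 60 = 6P and P = 10, q = 24.
The shock moves the curves to qd = 53 - 5P and qs = P + 8.
Setting them equal: 53 - 5P = P + 8 → 45 = 6P, so P = 7.5 and q = 15.5.
Expenditure moves from 10×24 = 240 to 7.5×15.5 = 116.25; change = -123.75.

-123.75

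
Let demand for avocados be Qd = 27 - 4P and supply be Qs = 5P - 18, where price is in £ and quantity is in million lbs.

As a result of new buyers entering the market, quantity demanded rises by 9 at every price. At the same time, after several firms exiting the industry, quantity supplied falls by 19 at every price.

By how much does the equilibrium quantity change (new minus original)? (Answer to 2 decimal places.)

-3.44

Original equilibrium: 27 - 4P = 5P - 18 gives 45 = 9P, so P = 5 and Q = 7.
With the change applied: demand Qd = 36 - 4P, supply Qs = 5P - 37.
Clearing the new market: 36 - 4P = 5P - 37, so P = 73/9 ≈ 8.1111 and Q = 32/9 ≈ 3.5556.
ΔQ = 3.5556 − 7 = -3.44.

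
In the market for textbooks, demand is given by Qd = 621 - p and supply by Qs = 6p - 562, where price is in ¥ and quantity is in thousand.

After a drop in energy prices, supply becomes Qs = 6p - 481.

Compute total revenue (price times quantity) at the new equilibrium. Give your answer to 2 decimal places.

Solve the original market: 621 - p = 6p - 562, hence p = 169 and Q = 452.
The shock moves the curves to Qd = 621 - p and Qs = 6p - 481.
Clearing the new market: 621 - p = 6p - 481, so p = 1102/7 ≈ 157.4286 and Q = 3245/7 ≈ 463.5714.
New expenditure = 157.4286 × 463.5714 = 72979.39.

72979.39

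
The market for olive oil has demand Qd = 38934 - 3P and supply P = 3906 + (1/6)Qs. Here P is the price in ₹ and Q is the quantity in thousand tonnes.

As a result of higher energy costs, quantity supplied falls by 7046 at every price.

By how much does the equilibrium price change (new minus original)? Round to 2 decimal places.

+782.89

Before the shock: 38934 - 3P = 6P - 23436 ⇒ 62370 = 9P ⇒ P = 6930, Q = 18144.
The shock moves the curves to Qd = 38934 - 3P and Qs = 6P - 30482.
New equilibrium: 38934 - 3P = 6P - 30482 ⇒ 69416 = 9P ⇒ P = 69416/9 ≈ 7712.8889, Q = 47386/3 ≈ 15795.3333.
ΔP = 7712.8889 − 6930 = +782.89.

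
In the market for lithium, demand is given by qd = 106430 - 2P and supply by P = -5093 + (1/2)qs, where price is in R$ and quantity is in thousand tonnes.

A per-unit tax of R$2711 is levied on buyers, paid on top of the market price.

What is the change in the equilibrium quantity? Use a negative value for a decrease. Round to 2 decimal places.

Before the shock: 106430 - 2P = 2P + 10186 ⇒ 96244 = 4P ⇒ P = 24061, q = 58308.
Since buyers pay the price plus the tax, the effective demand curve becomes qd = 101008 - 2P.
Setting them equal: 101008 - 2P = 2P + 10186 → 90822 = 4P, so P = 22705.5 and q = 55597.
Δq = 55597 − 58308 = -2711.00.

-2711.00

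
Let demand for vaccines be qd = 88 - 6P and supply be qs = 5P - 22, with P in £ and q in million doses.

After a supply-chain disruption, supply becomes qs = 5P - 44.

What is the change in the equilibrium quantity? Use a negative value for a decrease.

-12

Original equilibrium: 88 - 6P = 5P - 22 gives 110 = 11P, so P = 10 and q = 28.
After the shift, demand is qd = 88 - 6P and supply is qs = 5P - 44.
Equate the new curves: 88 - 6P = 5P - 44, giving 132 = 11P, P = 12, q = 16.
Δq = 16 − 28 = -12.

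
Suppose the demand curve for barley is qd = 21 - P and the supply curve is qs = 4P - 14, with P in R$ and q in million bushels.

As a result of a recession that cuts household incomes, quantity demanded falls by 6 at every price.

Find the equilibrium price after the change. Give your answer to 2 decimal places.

5.80

Initially, 21 - P = 4P - 14, so 35 = 5P and P = 7, q = 14.
The shock moves the curves to qd = 15 - P and qs = 4P - 14.
New equilibrium: 15 - P = 4P - 14 ⇒ 29 = 5P ⇒ P = 5.8, q = 9.2.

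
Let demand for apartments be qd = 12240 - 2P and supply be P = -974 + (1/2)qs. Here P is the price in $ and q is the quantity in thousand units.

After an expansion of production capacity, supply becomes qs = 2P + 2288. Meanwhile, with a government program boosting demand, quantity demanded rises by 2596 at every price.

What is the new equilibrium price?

Before the shock: 12240 - 2P = 2P + 1948 ⇒ 10292 = 4P ⇒ P = 2573, q = 7094.
After the shift, demand is qd = 14836 - 2P and supply is qs = 2P + 2288.
Clearing the new market: 14836 - 2P = 2P + 2288, so P = 3137 and q = 8562.

3137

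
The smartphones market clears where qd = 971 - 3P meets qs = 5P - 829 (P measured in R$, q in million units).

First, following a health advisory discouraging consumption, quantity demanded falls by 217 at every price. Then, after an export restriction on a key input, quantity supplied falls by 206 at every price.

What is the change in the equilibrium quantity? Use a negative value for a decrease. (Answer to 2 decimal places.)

-212.88

Original equilibrium: 971 - 3P = 5P - 829 gives 1800 = 8P, so P = 225 and q = 296.
After the shift, demand is qd = 754 - 3P and supply is qs = 5P - 1035.
Equate the new curves: 754 - 3P = 5P - 1035, giving 1789 = 8P, P = 223.625, q = 83.125.
Δq = 83.125 − 296 = -212.88.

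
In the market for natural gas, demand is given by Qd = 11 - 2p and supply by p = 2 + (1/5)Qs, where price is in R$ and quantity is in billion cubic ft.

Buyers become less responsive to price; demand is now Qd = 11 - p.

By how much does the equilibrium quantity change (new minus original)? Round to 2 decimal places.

Original equilibrium: 11 - 2p = 5p - 10 gives 21 = 7p, so p = 3 and Q = 5.
The new curves are Qd = 11 - p (demand) and Qs = 5p - 10 (supply).
Clearing the new market: 11 - p = 5p - 10, so p = 3.5 and Q = 7.5.
ΔQ = 7.5 − 5 = +2.50.

+2.50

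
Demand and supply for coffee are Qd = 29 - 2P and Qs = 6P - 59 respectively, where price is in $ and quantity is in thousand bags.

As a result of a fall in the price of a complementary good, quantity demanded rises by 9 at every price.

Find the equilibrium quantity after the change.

13.75

Initially, 29 - 2P = 6P - 59, so 88 = 8P and P = 11, Q = 7.
After the shift, demand is Qd = 38 - 2P and supply is Qs = 6P - 59.
Setting them equal: 38 - 2P = 6P - 59 → 97 = 8P, so P = 12.125 and Q = 13.75.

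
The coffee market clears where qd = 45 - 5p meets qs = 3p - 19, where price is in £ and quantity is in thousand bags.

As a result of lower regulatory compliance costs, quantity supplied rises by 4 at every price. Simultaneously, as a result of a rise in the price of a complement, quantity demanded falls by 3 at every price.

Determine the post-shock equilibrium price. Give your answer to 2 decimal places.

Solve the original market: 45 - 5p = 3p - 19, hence p = 8 and q = 5.
The shock moves the curves to qd = 42 - 5p and qs = 3p - 15.
Clearing the new market: 42 - 5p = 3p - 15, so p = 7.125 and q = 6.375.

7.13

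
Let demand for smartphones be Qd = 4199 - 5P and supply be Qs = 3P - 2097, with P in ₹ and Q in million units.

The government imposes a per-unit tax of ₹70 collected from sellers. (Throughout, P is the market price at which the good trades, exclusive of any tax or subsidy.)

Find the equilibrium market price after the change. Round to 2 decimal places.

Before the shock: 4199 - 5P = 3P - 2097 ⇒ 6296 = 8P ⇒ P = 787, Q = 264.
Since sellers keep the price net of the tax, the effective supply curve becomes Qs = 3P - 2307.
Clearing the new market: 4199 - 5P = 3P - 2307, so P = 813.25 and Q = 132.75.

813.25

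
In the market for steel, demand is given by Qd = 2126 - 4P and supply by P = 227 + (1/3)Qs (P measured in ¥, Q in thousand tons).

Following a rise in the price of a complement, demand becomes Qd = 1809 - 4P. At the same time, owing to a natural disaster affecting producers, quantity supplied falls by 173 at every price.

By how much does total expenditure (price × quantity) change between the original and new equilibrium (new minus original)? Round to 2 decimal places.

-100030.31

Before the shock: 2126 - 4P = 3P - 681 ⇒ 2807 = 7P ⇒ P = 401, Q = 522.
The shock moves the curves to Qd = 1809 - 4P and Qs = 3P - 854.
Setting them equal: 1809 - 4P = 3P - 854 → 2663 = 7P, so P = 2663/7 ≈ 380.4286 and Q = 2011/7 ≈ 287.2857.
Expenditure moves from 401×522 = 209322 to 380.4286×287.2857 = 109291.6939; change = -100030.31.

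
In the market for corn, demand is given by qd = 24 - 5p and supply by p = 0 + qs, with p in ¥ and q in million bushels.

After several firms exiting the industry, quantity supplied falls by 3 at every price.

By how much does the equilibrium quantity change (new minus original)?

-2.5

Initially, 24 - 5p = p, so 24 = 6p and p = 4, q = 4.
The shock moves the curves to qd = 24 - 5p and qs = p - 3.
Clearing the new market: 24 - 5p = p - 3, so p = 4.5 and q = 1.5.
Δq = 1.5 − 4 = -2.5.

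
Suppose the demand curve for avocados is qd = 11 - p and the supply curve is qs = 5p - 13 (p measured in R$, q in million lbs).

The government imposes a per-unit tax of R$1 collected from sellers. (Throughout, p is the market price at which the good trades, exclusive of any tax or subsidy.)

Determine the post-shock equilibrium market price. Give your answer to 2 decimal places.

Initially, 11 - p = 5p - 13, so 24 = 6p and p = 4, q = 7.
Since sellers keep the price net of the tax, the effective supply curve becomes qs = 5p - 18.
New equilibrium: 11 - p = 5p - 18 ⇒ 29 = 6p ⇒ p = 29/6 ≈ 4.8333, q = 37/6 ≈ 6.1667.

4.83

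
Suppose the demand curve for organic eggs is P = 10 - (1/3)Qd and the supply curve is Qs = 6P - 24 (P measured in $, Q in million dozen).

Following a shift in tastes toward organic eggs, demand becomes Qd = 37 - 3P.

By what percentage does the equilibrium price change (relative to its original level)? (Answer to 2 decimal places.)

+12.96

Before the shock: 30 - 3P = 6P - 24 ⇒ 54 = 9P ⇒ P = 6, Q = 12.
The shock moves the curves to Qd = 37 - 3P and Qs = 6P - 24.
Setting them equal: 37 - 3P = 6P - 24 → 61 = 9P, so P = 61/9 ≈ 6.7778 and Q = 50/3 ≈ 16.6667.
%ΔP = (6.7778 − 6) / 6 × 100 = +12.96%.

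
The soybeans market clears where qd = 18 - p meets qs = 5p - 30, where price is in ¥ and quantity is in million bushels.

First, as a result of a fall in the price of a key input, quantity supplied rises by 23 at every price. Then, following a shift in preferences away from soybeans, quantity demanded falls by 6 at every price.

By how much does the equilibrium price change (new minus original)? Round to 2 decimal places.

-4.83

Before the shock: 18 - p = 5p - 30 ⇒ 48 = 6p ⇒ p = 8, q = 10.
With the change applied: demand qd = 12 - p, supply qs = 5p - 7.
Clearing the new market: 12 - p = 5p - 7, so p = 19/6 ≈ 3.1667 and q = 53/6 ≈ 8.8333.
Δp = 3.1667 − 8 = -4.83.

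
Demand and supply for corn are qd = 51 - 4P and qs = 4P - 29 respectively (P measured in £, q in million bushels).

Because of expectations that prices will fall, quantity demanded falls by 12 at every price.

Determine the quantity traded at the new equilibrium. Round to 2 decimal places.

Original equilibrium: 51 - 4P = 4P - 29 gives 80 = 8P, so P = 10 and q = 11.
The shock moves the curves to qd = 39 - 4P and qs = 4P - 29.
Equate the new curves: 39 - 4P = 4P - 29, giving 68 = 8P, P = 8.5, q = 5.

5.00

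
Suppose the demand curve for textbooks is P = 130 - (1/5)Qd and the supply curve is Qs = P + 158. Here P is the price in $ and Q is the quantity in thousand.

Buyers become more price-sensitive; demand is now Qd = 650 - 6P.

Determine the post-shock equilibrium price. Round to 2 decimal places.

Original equilibrium: 650 - 5P = P + 158 gives 492 = 6P, so P = 82 and Q = 240.
After the shift, demand is Qd = 650 - 6P and supply is Qs = P + 158.
New equilibrium: 650 - 6P = P + 158 ⇒ 492 = 7P ⇒ P = 492/7 ≈ 70.2857, Q = 1598/7 ≈ 228.2857.

70.29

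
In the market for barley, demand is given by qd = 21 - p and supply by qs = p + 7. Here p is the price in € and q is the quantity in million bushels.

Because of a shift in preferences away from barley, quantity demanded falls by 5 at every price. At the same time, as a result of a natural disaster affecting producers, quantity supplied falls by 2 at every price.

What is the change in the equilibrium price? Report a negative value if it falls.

-1.5

Before the shock: 21 - p = p + 7 ⇒ 14 = 2p ⇒ p = 7, q = 14.
With the change applied: demand qd = 16 - p, supply qs = p + 5.
Equate the new curves: 16 - p = p + 5, giving 11 = 2p, p = 5.5, q = 10.5.
Δp = 5.5 − 7 = -1.5.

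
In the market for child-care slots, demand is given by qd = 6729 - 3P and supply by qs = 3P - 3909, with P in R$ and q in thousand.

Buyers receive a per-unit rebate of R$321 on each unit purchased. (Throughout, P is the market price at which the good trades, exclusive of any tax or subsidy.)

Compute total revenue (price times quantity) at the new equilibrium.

3657215.25

Solve the original market: 6729 - 3P = 3P - 3909, hence P = 1773 and q = 1410.
Since buyers' out-of-pocket price is the market price minus the rebate, the effective demand curve becomes qd = 7692 - 3P.
Clearing the new market: 7692 - 3P = 3P - 3909, so P = 1933.5 and q = 1891.5.
New expenditure = 1933.5 × 1891.5 = 3657215.25.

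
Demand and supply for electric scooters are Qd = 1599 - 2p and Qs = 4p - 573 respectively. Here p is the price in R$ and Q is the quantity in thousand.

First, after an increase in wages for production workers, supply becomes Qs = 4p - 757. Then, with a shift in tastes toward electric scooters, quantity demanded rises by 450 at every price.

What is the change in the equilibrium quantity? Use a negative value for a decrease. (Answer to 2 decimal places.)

+238.67

Initially, 1599 - 2p = 4p - 573, so 2172 = 6p and p = 362, Q = 875.
The new curves are Qd = 2049 - 2p (demand) and Qs = 4p - 757 (supply).
Equate the new curves: 2049 - 2p = 4p - 757, giving 2806 = 6p, p = 1403/3 ≈ 467.6667, Q = 3341/3 ≈ 1113.6667.
ΔQ = 1113.6667 − 875 = +238.67.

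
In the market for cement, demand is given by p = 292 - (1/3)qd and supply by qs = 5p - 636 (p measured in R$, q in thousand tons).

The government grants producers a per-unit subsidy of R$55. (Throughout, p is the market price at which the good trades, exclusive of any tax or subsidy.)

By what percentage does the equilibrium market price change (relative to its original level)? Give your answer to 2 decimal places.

-18.19

Before the shock: 876 - 3p = 5p - 636 ⇒ 1512 = 8p ⇒ p = 189, q = 309.
Since sellers receive the price plus the subsidy, the effective supply curve becomes qs = 5p - 361.
Equate the new curves: 876 - 3p = 5p - 361, giving 1237 = 8p, p = 154.625, q = 412.125.
%Δp = (154.625 − 189) / 189 × 100 = -18.19%.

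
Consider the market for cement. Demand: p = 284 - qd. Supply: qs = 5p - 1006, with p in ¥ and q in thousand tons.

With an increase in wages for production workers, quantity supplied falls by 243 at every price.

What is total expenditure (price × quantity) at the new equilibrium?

Before the shock: 284 - p = 5p - 1006 ⇒ 1290 = 6p ⇒ p = 215, q = 69.
The shock moves the curves to qd = 284 - p and qs = 5p - 1249.
Equate the new curves: 284 - p = 5p - 1249, giving 1533 = 6p, p = 255.5, q = 28.5.
New expenditure = 255.5 × 28.5 = 7281.75.

7281.75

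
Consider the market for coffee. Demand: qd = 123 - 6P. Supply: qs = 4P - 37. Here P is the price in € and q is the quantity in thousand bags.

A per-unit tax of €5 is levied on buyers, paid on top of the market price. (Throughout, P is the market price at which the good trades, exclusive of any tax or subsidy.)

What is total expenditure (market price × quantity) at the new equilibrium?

195

Original equilibrium: 123 - 6P = 4P - 37 gives 160 = 10P, so P = 16 and q = 27.
Since buyers pay the price plus the tax, the effective demand curve becomes qd = 93 - 6P.
Equate the new curves: 93 - 6P = 4P - 37, giving 130 = 10P, P = 13, q = 15.
New expenditure = 13 × 15 = 195.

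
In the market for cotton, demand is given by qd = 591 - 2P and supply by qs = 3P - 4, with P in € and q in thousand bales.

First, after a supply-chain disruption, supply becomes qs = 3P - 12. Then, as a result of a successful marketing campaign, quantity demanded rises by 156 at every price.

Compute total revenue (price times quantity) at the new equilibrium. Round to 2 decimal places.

Original equilibrium: 591 - 2P = 3P - 4 gives 595 = 5P, so P = 119 and q = 353.
The shock moves the curves to qd = 747 - 2P and qs = 3P - 12.
New equilibrium: 747 - 2P = 3P - 12 ⇒ 759 = 5P ⇒ P = 151.8, q = 443.4.
New expenditure = 151.8 × 443.4 = 67308.12.

67308.12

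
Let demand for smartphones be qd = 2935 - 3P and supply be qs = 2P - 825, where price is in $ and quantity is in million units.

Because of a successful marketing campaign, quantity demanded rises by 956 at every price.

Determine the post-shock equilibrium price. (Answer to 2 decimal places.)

Original equilibrium: 2935 - 3P = 2P - 825 gives 3760 = 5P, so P = 752 and q = 679.
The new curves are qd = 3891 - 3P (demand) and qs = 2P - 825 (supply).
Equate the new curves: 3891 - 3P = 2P - 825, giving 4716 = 5P, P = 943.2, q = 1061.4.

943.20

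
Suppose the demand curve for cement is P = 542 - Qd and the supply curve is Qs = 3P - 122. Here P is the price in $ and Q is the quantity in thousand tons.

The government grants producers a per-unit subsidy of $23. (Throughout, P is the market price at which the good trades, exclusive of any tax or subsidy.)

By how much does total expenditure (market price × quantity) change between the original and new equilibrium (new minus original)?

-3920.0625

Before the shock: 542 - P = 3P - 122 ⇒ 664 = 4P ⇒ P = 166, Q = 376.
Since sellers receive the price plus the subsidy, the effective supply curve becomes Qs = 3P - 53.
Setting them equal: 542 - P = 3P - 53 → 595 = 4P, so P = 148.75 and Q = 393.25.
Expenditure moves from 166×376 = 62416 to 148.75×393.25 = 58495.9375; change = -3920.0625.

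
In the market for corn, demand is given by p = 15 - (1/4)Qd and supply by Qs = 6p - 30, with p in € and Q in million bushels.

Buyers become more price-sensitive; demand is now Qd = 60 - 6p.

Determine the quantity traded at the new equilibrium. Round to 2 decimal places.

Original equilibrium: 60 - 4p = 6p - 30 gives 90 = 10p, so p = 9 and Q = 24.
The shock moves the curves to Qd = 60 - 6p and Qs = 6p - 30.
Equate the new curves: 60 - 6p = 6p - 30, giving 90 = 12p, p = 7.5, Q = 15.

15.00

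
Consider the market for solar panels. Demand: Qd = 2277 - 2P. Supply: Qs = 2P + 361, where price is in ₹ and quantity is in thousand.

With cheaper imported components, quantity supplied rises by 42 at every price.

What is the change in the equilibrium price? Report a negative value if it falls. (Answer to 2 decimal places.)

Initially, 2277 - 2P = 2P + 361, so 1916 = 4P and P = 479, Q = 1319.
After the shift, demand is Qd = 2277 - 2P and supply is Qs = 2P + 403.
Equate the new curves: 2277 - 2P = 2P + 403, giving 1874 = 4P, P = 468.5, Q = 1340.
ΔP = 468.5 − 479 = -10.50.

-10.50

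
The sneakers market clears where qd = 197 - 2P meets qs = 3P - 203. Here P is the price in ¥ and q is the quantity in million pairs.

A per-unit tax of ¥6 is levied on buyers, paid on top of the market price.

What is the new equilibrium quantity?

Before the shock: 197 - 2P = 3P - 203 ⇒ 400 = 5P ⇒ P = 80, q = 37.
Since buyers pay the price plus the tax, the effective demand curve becomes qd = 185 - 2P.
Clearing the new market: 185 - 2P = 3P - 203, so P = 77.6 and q = 29.8.

29.8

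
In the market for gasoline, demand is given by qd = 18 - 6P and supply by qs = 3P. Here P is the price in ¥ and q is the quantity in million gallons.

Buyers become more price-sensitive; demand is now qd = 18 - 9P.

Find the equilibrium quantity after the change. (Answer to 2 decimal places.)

4.50

Solve the original market: 18 - 6P = 3P, hence P = 2 and q = 6.
The shock moves the curves to qd = 18 - 9P and qs = 3P.
Setting them equal: 18 - 9P = 3P → 18 = 12P, so P = 1.5 and q = 4.5.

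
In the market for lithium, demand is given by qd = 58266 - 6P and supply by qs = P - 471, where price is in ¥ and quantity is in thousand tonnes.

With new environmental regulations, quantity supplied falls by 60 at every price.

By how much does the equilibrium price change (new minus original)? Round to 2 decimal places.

+8.57

Solve the original market: 58266 - 6P = P - 471, hence P = 8391 and q = 7920.
The shock moves the curves to qd = 58266 - 6P and qs = P - 531.
Equate the new curves: 58266 - 6P = P - 531, giving 58797 = 7P, P = 58797/7 ≈ 8399.5714, q = 55080/7 ≈ 7868.5714.
ΔP = 8399.5714 − 8391 = +8.57.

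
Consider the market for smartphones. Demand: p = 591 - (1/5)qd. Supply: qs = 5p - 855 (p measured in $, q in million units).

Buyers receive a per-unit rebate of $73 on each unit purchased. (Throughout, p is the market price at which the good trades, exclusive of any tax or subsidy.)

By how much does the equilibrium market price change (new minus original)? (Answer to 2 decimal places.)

Initially, 2955 - 5p = 5p - 855, so 3810 = 10p and p = 381, q = 1050.
Since buyers' out-of-pocket price is the market price minus the rebate, the effective demand curve becomes qd = 3320 - 5p.
New equilibrium: 3320 - 5p = 5p - 855 ⇒ 4175 = 10p ⇒ p = 417.5, q = 1232.5.
Δp = 417.5 − 381 = +36.50.

+36.50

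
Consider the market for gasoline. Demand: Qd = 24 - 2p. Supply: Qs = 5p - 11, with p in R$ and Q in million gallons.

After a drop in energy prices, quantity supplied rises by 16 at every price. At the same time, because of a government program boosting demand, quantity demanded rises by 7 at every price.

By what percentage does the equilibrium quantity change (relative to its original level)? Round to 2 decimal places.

Solve the original market: 24 - 2p = 5p - 11, hence p = 5 and Q = 14.
After the shift, demand is Qd = 31 - 2p and supply is Qs = 5p + 5.
New equilibrium: 31 - 2p = 5p + 5 ⇒ 26 = 7p ⇒ p = 26/7 ≈ 3.7143, Q = 165/7 ≈ 23.5714.
%ΔQ = (23.5714 − 14) / 14 × 100 = +68.37%.

+68.37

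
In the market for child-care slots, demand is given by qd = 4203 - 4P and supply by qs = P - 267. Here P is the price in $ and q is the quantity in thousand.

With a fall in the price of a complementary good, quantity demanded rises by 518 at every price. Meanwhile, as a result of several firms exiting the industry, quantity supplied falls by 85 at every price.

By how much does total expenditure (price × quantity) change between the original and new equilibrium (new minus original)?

Initially, 4203 - 4P = P - 267, so 4470 = 5P and P = 894, q = 627.
After the shift, demand is qd = 4721 - 4P and supply is qs = P - 352.
New equilibrium: 4721 - 4P = P - 352 ⇒ 5073 = 5P ⇒ P = 1014.6, q = 662.6.
Expenditure moves from 894×627 = 560538 to 1014.6×662.6 = 672273.96; change = +111735.96.

+111735.96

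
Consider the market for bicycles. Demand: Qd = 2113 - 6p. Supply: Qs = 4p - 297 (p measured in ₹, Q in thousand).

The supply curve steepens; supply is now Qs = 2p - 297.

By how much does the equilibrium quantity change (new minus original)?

Initially, 2113 - 6p = 4p - 297, so 2410 = 10p and p = 241, Q = 667.
With the change applied: demand Qd = 2113 - 6p, supply Qs = 2p - 297.
Setting them equal: 2113 - 6p = 2p - 297 → 2410 = 8p, so p = 301.25 and Q = 305.5.
ΔQ = 305.5 − 667 = -361.5.

-361.5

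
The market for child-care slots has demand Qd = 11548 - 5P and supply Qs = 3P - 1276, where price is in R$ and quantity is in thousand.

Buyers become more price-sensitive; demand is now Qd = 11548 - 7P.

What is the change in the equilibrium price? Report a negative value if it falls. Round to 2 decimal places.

Original equilibrium: 11548 - 5P = 3P - 1276 gives 12824 = 8P, so P = 1603 and Q = 3533.
The shock moves the curves to Qd = 11548 - 7P and Qs = 3P - 1276.
Setting them equal: 11548 - 7P = 3P - 1276 → 12824 = 10P, so P = 1282.4 and Q = 2571.2.
ΔP = 1282.4 − 1603 = -320.60.

-320.60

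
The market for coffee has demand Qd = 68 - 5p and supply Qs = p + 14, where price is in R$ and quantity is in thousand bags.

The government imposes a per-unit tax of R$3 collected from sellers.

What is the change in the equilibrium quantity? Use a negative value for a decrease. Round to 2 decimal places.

-2.50

Initially, 68 - 5p = p + 14, so 54 = 6p and p = 9, Q = 23.
Since sellers keep the price net of the tax, the effective supply curve becomes Qs = p + 11.
New equilibrium: 68 - 5p = p + 11 ⇒ 57 = 6p ⇒ p = 9.5, Q = 20.5.
ΔQ = 20.5 − 23 = -2.50.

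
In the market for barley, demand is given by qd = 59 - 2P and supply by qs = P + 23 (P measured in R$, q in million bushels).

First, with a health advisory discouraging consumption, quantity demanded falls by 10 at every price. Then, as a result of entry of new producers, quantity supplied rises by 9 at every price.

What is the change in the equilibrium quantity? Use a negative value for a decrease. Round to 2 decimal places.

Original equilibrium: 59 - 2P = P + 23 gives 36 = 3P, so P = 12 and q = 35.
After the shift, demand is qd = 49 - 2P and supply is qs = P + 32.
Clearing the new market: 49 - 2P = P + 32, so P = 17/3 ≈ 5.6667 and q = 113/3 ≈ 37.6667.
Δq = 37.6667 − 35 = +2.67.

+2.67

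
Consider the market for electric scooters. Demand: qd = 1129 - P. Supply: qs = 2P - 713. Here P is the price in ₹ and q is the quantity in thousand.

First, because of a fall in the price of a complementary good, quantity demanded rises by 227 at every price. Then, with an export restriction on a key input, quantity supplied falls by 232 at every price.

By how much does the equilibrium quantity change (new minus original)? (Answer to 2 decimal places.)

Solve the original market: 1129 - P = 2P - 713, hence P = 614 and q = 515.
The new curves are qd = 1356 - P (demand) and qs = 2P - 945 (supply).
New equilibrium: 1356 - P = 2P - 945 ⇒ 2301 = 3P ⇒ P = 767, q = 589.
Δq = 589 − 515 = +74.00.

+74.00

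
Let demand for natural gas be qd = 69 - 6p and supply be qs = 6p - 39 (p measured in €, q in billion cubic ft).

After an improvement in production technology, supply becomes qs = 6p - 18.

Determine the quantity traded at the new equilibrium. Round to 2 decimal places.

25.50

Initially, 69 - 6p = 6p - 39, so 108 = 12p and p = 9, q = 15.
With the change applied: demand qd = 69 - 6p, supply qs = 6p - 18.
Equate the new curves: 69 - 6p = 6p - 18, giving 87 = 12p, p = 7.25, q = 25.5.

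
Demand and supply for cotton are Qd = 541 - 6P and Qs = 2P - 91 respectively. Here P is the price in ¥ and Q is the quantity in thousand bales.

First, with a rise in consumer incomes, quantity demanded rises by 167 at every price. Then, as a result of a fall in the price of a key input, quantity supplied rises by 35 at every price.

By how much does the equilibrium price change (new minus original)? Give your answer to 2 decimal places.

Original equilibrium: 541 - 6P = 2P - 91 gives 632 = 8P, so P = 79 and Q = 67.
The shock moves the curves to Qd = 708 - 6P and Qs = 2P - 56.
Equate the new curves: 708 - 6P = 2P - 56, giving 764 = 8P, P = 95.5, Q = 135.
ΔP = 95.5 − 79 = +16.50.

+16.50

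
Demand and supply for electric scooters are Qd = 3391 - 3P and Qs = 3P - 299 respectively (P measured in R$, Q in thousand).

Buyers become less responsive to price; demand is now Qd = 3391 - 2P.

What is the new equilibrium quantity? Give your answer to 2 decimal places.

Solve the original market: 3391 - 3P = 3P - 299, hence P = 615 and Q = 1546.
The shock moves the curves to Qd = 3391 - 2P and Qs = 3P - 299.
Clearing the new market: 3391 - 2P = 3P - 299, so P = 738 and Q = 1915.

1915.00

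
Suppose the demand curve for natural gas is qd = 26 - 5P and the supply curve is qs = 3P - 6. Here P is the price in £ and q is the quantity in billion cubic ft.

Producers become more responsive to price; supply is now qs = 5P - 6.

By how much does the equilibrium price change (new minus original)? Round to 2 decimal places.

-0.80

Solve the original market: 26 - 5P = 3P - 6, hence P = 4 and q = 6.
The new curves are qd = 26 - 5P (demand) and qs = 5P - 6 (supply).
Clearing the new market: 26 - 5P = 5P - 6, so P = 3.2 and q = 10.
ΔP = 3.2 − 4 = -0.80.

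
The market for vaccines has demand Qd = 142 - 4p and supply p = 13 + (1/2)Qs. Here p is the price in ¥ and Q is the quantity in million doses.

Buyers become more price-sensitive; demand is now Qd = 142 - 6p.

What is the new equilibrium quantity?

16

Solve the original market: 142 - 4p = 2p - 26, hence p = 28 and Q = 30.
The new curves are Qd = 142 - 6p (demand) and Qs = 2p - 26 (supply).
Setting them equal: 142 - 6p = 2p - 26 → 168 = 8p, so p = 21 and Q = 16.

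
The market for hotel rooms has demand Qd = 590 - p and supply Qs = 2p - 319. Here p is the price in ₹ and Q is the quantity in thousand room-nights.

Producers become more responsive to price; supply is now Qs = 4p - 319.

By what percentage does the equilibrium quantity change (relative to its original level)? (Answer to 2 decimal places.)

Initially, 590 - p = 2p - 319, so 909 = 3p and p = 303, Q = 287.
The new curves are Qd = 590 - p (demand) and Qs = 4p - 319 (supply).
New equilibrium: 590 - p = 4p - 319 ⇒ 909 = 5p ⇒ p = 181.8, Q = 408.2.
%ΔQ = (408.2 − 287) / 287 × 100 = +42.23%.

+42.23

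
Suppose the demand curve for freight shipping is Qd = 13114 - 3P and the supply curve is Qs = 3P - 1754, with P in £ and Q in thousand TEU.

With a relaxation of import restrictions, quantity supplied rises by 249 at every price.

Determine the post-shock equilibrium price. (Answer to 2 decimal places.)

Original equilibrium: 13114 - 3P = 3P - 1754 gives 14868 = 6P, so P = 2478 and Q = 5680.
With the change applied: demand Qd = 13114 - 3P, supply Qs = 3P - 1505.
Setting them equal: 13114 - 3P = 3P - 1505 → 14619 = 6P, so P = 2436.5 and Q = 5804.5.

2436.50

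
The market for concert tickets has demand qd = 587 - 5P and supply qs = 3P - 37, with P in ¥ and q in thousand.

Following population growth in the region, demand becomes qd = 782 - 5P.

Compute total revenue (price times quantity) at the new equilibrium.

Original equilibrium: 587 - 5P = 3P - 37 gives 624 = 8P, so P = 78 and q = 197.
The shock moves the curves to qd = 782 - 5P and qs = 3P - 37.
Clearing the new market: 782 - 5P = 3P - 37, so P = 102.375 and q = 270.125.
New expenditure = 102.375 × 270.125 = 27654.046875.

27654.046875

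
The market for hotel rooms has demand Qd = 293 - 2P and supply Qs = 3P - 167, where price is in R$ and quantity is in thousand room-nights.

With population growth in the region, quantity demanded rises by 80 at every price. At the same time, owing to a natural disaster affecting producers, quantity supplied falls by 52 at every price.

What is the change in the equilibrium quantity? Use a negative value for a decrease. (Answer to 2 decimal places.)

+27.20

Before the shock: 293 - 2P = 3P - 167 ⇒ 460 = 5P ⇒ P = 92, Q = 109.
The new curves are Qd = 373 - 2P (demand) and Qs = 3P - 219 (supply).
New equilibrium: 373 - 2P = 3P - 219 ⇒ 592 = 5P ⇒ P = 118.4, Q = 136.2.
ΔQ = 136.2 − 109 = +27.20.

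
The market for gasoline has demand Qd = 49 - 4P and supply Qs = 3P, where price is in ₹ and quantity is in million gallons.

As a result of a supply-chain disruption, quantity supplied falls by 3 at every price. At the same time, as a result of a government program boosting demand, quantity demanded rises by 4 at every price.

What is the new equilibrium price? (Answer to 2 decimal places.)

Original equilibrium: 49 - 4P = 3P gives 49 = 7P, so P = 7 and Q = 21.
After the shift, demand is Qd = 53 - 4P and supply is Qs = 3P - 3.
Equate the new curves: 53 - 4P = 3P - 3, giving 56 = 7P, P = 8, Q = 21.

8.00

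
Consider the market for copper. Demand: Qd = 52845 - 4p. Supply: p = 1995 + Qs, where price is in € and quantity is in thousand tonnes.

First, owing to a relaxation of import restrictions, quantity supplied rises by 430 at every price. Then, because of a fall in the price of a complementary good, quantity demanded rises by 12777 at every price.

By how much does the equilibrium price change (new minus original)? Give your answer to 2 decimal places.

Initially, 52845 - 4p = p - 1995, so 54840 = 5p and p = 10968, Q = 8973.
After the shift, demand is Qd = 65622 - 4p and supply is Qs = p - 1565.
Setting them equal: 65622 - 4p = p - 1565 → 67187 = 5p, so p = 13437.4 and Q = 11872.4.
Δp = 13437.4 − 10968 = +2469.40.

+2469.40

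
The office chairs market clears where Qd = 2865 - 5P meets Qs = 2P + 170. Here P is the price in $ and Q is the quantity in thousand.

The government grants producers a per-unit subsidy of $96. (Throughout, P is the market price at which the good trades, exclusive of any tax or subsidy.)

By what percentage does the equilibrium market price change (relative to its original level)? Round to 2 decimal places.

Initially, 2865 - 5P = 2P + 170, so 2695 = 7P and P = 385, Q = 940.
Since sellers receive the price plus the subsidy, the effective supply curve becomes Qs = 2P + 362.
New equilibrium: 2865 - 5P = 2P + 362 ⇒ 2503 = 7P ⇒ P = 2503/7 ≈ 357.5714, Q = 7540/7 ≈ 1077.1429.
%ΔP = (357.5714 − 385) / 385 × 100 = -7.12%.

-7.12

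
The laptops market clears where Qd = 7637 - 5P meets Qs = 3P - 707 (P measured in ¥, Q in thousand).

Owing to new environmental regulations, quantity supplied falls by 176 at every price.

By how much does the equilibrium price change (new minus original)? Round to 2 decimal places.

Original equilibrium: 7637 - 5P = 3P - 707 gives 8344 = 8P, so P = 1043 and Q = 2422.
The new curves are Qd = 7637 - 5P (demand) and Qs = 3P - 883 (supply).
Setting them equal: 7637 - 5P = 3P - 883 → 8520 = 8P, so P = 1065 and Q = 2312.
ΔP = 1065 − 1043 = +22.00.

+22.00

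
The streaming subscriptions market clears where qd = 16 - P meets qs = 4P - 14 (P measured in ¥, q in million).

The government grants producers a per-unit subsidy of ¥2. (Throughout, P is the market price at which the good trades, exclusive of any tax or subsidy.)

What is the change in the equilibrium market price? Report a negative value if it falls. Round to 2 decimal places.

-1.60

Original equilibrium: 16 - P = 4P - 14 gives 30 = 5P, so P = 6 and q = 10.
Since sellers receive the price plus the subsidy, the effective supply curve becomes qs = 4P - 6.
Setting them equal: 16 - P = 4P - 6 → 22 = 5P, so P = 4.4 and q = 11.6.
ΔP = 4.4 − 6 = -1.60.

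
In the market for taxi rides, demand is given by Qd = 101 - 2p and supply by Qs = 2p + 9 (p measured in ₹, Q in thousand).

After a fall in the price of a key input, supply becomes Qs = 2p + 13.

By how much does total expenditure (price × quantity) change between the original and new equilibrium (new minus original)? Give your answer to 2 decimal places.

-11.00

Solve the original market: 101 - 2p = 2p + 9, hence p = 23 and Q = 55.
With the change applied: demand Qd = 101 - 2p, supply Qs = 2p + 13.
Clearing the new market: 101 - 2p = 2p + 13, so p = 22 and Q = 57.
Expenditure moves from 23×55 = 1265 to 22×57 = 1254; change = -11.00.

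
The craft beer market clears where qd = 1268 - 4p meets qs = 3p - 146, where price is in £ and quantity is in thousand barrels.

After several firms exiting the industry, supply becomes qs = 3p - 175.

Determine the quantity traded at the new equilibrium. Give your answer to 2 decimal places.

Original equilibrium: 1268 - 4p = 3p - 146 gives 1414 = 7p, so p = 202 and q = 460.
After the shift, demand is qd = 1268 - 4p and supply is qs = 3p - 175.
Clearing the new market: 1268 - 4p = 3p - 175, so p = 1443/7 ≈ 206.1429 and q = 3104/7 ≈ 443.4286.

443.43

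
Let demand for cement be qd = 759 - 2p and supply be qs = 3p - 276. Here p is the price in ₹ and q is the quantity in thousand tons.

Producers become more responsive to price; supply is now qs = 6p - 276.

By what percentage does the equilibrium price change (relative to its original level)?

Solve the original market: 759 - 2p = 3p - 276, hence p = 207 and q = 345.
With the change applied: demand qd = 759 - 2p, supply qs = 6p - 276.
New equilibrium: 759 - 2p = 6p - 276 ⇒ 1035 = 8p ⇒ p = 129.375, q = 500.25.
%Δp = (129.375 − 207) / 207 × 100 = -37.5%.

-37.5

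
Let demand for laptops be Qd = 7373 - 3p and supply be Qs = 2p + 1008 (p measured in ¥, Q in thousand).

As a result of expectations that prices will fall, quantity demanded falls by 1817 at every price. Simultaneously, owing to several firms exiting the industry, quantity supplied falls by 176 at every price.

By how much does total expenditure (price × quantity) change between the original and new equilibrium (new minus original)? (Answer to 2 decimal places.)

Before the shock: 7373 - 3p = 2p + 1008 ⇒ 6365 = 5p ⇒ p = 1273, Q = 3554.
The new curves are Qd = 5556 - 3p (demand) and Qs = 2p + 832 (supply).
New equilibrium: 5556 - 3p = 2p + 832 ⇒ 4724 = 5p ⇒ p = 944.8, Q = 2721.6.
Expenditure moves from 1273×3554 = 4524242 to 944.8×2721.6 = 2571367.68; change = -1952874.32.

-1952874.32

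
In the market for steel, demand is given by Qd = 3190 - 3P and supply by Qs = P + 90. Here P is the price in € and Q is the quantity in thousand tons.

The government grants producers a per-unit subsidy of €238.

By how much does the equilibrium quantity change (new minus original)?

+178.5

Solve the original market: 3190 - 3P = P + 90, hence P = 775 and Q = 865.
Since sellers receive the price plus the subsidy, the effective supply curve becomes Qs = P + 328.
New equilibrium: 3190 - 3P = P + 328 ⇒ 2862 = 4P ⇒ P = 715.5, Q = 1043.5.
ΔQ = 1043.5 − 865 = +178.5.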